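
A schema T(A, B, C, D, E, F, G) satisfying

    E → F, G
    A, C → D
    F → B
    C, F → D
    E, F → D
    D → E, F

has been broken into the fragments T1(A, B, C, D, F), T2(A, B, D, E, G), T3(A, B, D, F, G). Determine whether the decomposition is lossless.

Yes

Chase test. Columns are A, B, C, D, E, F, G; row i has aⱼ where attribute j ∈ Ti, else bᵢⱼ.
Initial tableau (one row per fragment):
  row 1: a1 a2 a3 a4 b15 a6 b17
  row 2: a1 a2 b23 a4 a5 b26 a7
  row 3: a1 a2 b33 a4 b35 a6 a7
Rows 1 and 2 agree on D; apply D→E, F and equate their E, F entries.
Rows 1 and 3 agree on D; apply D→E, F and equate their E, F entries.
Rows 1 and 2 agree on E; apply E→F, G and equate their F, G entries.
Row 1 is now all distinguished symbols — the join is lossless.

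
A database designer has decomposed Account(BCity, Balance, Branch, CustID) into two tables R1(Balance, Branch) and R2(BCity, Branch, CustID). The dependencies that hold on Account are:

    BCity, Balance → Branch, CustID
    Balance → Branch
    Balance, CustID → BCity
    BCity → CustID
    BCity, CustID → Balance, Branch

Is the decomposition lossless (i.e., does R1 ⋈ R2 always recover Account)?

No

Common attributes: R1 ∩ R2 = {Branch}.
No dependency enlarges {Branch}, so (Branch)⁺ = {Branch}.
The closure contains neither all of R1 = {Balance, Branch} nor all of R2 = {BCity, Branch, CustID}, so the common attributes are not a superkey of either fragment. The join is lossy.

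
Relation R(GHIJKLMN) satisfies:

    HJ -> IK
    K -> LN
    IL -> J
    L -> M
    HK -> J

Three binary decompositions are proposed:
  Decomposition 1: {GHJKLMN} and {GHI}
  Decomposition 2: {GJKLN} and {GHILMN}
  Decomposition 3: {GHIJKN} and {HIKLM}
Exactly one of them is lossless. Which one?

Decomposition 3

Decomposition 1: common = {GH}, closure = {GH} → lossy.
Decomposition 2: common = {GLN}, closure = {GLMN} → lossy.
Decomposition 3: common = {HIK}, closure = {HIJKLMN} → lossless.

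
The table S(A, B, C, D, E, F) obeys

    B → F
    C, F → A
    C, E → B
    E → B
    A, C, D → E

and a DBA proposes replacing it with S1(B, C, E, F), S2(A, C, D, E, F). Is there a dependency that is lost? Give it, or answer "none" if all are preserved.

none

B → F lies within S1.
C, F → A lies within S2.
C, E → B lies within S1.
E → B lies within S1.
A, C, D → E lies within S2.
Every dependency is enforceable on the fragments, so the decomposition is dependency-preserving.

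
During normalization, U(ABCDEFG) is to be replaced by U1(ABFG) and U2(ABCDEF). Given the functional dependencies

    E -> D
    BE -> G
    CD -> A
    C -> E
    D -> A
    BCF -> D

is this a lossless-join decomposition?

No

Common attributes: U1 ∩ U2 = {ABF}.
No dependency enlarges {ABF}, so (ABF)⁺ = {ABF}.
The closure contains neither all of U1 = {ABFG} nor all of U2 = {ABCDEF}, so the common attributes are not a superkey of either fragment. The join is lossy.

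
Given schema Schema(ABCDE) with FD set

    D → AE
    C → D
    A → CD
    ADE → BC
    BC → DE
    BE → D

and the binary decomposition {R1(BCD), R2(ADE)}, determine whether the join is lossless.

Common attributes: R1 ∩ R2 = {D}.
Closure of {D}: D → AE applies, adding AE; A → CD applies, adding C; ADE → BC applies, adding B. So (D)⁺ = {ABCDE}.
This closure contains every attribute of R1, so R1 ∩ R2 → R1. The join is lossless.

Yes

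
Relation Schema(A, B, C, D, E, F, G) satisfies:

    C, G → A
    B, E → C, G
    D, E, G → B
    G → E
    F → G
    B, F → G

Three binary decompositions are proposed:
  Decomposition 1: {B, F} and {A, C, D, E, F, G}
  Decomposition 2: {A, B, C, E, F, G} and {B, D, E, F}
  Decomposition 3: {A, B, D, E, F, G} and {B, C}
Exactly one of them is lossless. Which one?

Decomposition 2

Decomposition 1: common = {F}, closure = {E, F, G} → lossy.
Decomposition 2: common = {B, E, F}, closure = {A, B, C, E, F, G} → lossless.
Decomposition 3: common = {B}, closure = {B} → lossy.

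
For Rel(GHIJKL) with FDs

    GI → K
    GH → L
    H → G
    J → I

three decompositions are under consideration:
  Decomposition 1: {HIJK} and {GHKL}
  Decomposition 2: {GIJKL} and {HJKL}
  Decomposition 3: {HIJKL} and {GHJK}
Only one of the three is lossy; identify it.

Decomposition 1: common = {HK}, closure = {GHKL} → lossless.
Decomposition 2: common = {JKL}, closure = {IJKL} → lossy.
Decomposition 3: common = {HJK}, closure = {GHIJKL} → lossless.

Decomposition 2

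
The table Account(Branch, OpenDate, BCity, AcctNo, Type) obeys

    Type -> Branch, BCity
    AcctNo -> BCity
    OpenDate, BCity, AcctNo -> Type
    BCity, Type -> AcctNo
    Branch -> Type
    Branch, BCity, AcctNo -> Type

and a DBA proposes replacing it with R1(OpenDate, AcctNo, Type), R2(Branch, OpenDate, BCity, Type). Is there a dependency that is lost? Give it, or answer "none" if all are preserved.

AcctNo -> BCity

Check AcctNo → BCity: no single fragment contains all of {BCity, AcctNo}, and the restricted closure of {AcctNo} across the fragments never reaches {BCity}.
Type → Branch, BCity is preserved.
OpenDate, BCity, AcctNo → Type is preserved.
BCity, Type → AcctNo is preserved.
Branch → Type is preserved.
Branch, BCity, AcctNo → Type is preserved.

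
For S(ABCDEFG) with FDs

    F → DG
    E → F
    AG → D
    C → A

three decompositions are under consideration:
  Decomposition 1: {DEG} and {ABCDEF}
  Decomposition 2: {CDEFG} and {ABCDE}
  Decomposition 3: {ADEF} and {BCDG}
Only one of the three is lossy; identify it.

Decomposition 1: common = {DE}, closure = {DEFG} → lossless.
Decomposition 2: common = {CDE}, closure = {ACDEFG} → lossless.
Decomposition 3: common = {D}, closure = {D} → lossy.

Decomposition 3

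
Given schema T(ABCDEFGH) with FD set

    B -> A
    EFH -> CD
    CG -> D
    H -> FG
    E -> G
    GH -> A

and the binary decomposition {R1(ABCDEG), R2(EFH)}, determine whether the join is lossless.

Common attributes: R1 ∩ R2 = {E}.
Closure of {E}: E → G applies, adding G. So (E)⁺ = {EG}.
The closure contains neither all of R1 = {ABCDEG} nor all of R2 = {EFH}, so the common attributes are not a superkey of either fragment. The join is lossy.

No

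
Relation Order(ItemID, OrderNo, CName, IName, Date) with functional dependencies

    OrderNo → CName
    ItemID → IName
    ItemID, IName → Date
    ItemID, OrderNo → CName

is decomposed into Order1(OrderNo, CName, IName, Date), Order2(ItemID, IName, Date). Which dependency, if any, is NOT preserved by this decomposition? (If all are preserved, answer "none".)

none

OrderNo → CName lies within Order1.
ItemID → IName lies within Order2.
ItemID, IName → Date lies within Order2.
ItemID, OrderNo → CName: restricted closure across fragments reaches CName.
Every dependency is enforceable on the fragments, so the decomposition is dependency-preserving.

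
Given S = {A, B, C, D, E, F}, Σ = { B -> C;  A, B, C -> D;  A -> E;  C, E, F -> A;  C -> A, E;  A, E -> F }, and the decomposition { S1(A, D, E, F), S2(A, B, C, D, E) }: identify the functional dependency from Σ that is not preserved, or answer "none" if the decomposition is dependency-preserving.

none

B → C lies within S2.
A, B, C → D lies within S2.
A → E lies within S1.
C, E, F → A: restricted closure across fragments reaches A.
C → A, E lies within S2.
A, E → F lies within S1.
Every dependency is enforceable on the fragments, so the decomposition is dependency-preserving.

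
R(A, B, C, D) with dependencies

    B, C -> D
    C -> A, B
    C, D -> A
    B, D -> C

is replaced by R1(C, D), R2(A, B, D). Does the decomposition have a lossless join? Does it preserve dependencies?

Lossless test: (D)⁺ = {D}, which is a superkey of neither fragment — lossy.
Dependency preservation: the restricted closure of {C} across the fragments never reaches {A, B}, so C → A, B cannot be enforced without a join — not preserved.

lossy and not dependency-preserving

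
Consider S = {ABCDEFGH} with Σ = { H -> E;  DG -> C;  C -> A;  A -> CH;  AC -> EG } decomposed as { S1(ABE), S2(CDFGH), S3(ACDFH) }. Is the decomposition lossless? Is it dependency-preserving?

Lossless test (chase): Rows 2 and 3 agree on H; apply H→E and equate their E entries. Rows 2 and 3 agree on C; apply C→A and equate their A entries. Rows 1 and 2 agree on A; apply A→CH and equate their CH entries. Rows 1 and 2 agree on AC; apply AC→EG and equate their EG entries. Rows 1 and 3 agree on AC; apply AC→EG and equate their EG entries. No row becomes fully distinguished — the join is lossy.
Dependency preservation: the restricted closure of {H} across the fragments never reaches {E}, so H → E cannot be enforced without a join — not preserved.

lossy and not dependency-preserving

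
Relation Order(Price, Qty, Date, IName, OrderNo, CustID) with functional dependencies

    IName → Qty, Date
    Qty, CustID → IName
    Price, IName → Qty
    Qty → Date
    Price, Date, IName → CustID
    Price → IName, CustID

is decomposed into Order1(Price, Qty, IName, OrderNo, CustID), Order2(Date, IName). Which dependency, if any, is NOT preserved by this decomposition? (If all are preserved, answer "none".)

Check Qty → Date: no single fragment contains all of {Qty, Date}, and the restricted closure of {Qty} across the fragments never reaches {Date}.
IName → Qty, Date is preserved.
Qty, CustID → IName is preserved.
Price, IName → Qty is preserved.
Price, Date, IName → CustID is preserved.
Price → IName, CustID is preserved.

Qty → Date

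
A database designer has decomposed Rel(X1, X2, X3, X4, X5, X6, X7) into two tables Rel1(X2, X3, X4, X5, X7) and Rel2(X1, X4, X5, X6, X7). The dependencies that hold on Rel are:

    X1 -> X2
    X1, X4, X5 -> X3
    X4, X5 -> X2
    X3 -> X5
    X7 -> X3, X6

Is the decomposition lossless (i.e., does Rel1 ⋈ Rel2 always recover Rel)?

Common attributes: Rel1 ∩ Rel2 = {X4, X5, X7}.
Closure of {X4, X5, X7}: X4, X5 → X2 applies, adding X2; X7 → X3, X6 applies, adding X3, X6. So (X4, X5, X7)⁺ = {X2, X3, X4, X5, X6, X7}.
This closure contains every attribute of Rel1, so Rel1 ∩ Rel2 → Rel1. The join is lossless.

Yes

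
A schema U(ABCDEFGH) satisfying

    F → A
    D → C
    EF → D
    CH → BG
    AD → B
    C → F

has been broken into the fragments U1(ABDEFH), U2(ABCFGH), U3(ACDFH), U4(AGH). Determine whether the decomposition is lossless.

Yes

Chase test. Columns are ABCDEFGH; row i has aⱼ where attribute j ∈ Ui, else bᵢⱼ.
Initial tableau (one row per fragment):
  row 1: a1 a2 b13 a4 a5 a6 b17 a8
  row 2: a1 a2 a3 b24 b25 a6 a7 a8
  row 3: a1 b32 a3 a4 b35 a6 b37 a8
  row 4: a1 b42 b43 b44 b45 b46 a7 a8
Rows 1 and 3 agree on D; apply D→C and equate their C entries.
Rows 1 and 2 agree on CH; apply CH→BG and equate their BG entries.
Rows 1 and 3 agree on CH; apply CH→BG and equate their BG entries.
Row 1 is now all distinguished symbols — the join is lossless.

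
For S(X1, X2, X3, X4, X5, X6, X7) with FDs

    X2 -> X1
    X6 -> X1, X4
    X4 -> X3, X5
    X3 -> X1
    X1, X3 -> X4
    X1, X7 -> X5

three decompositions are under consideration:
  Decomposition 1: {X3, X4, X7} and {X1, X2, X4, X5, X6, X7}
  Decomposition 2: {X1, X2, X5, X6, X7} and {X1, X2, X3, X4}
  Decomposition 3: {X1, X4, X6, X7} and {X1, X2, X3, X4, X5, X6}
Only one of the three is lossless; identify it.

Decomposition 1: common = {X4, X7}, closure = {X1, X3, X4, X5, X7} → lossless.
Decomposition 2: common = {X1, X2}, closure = {X1, X2} → lossy.
Decomposition 3: common = {X1, X4, X6}, closure = {X1, X3, X4, X5, X6} → lossy.

Decomposition 1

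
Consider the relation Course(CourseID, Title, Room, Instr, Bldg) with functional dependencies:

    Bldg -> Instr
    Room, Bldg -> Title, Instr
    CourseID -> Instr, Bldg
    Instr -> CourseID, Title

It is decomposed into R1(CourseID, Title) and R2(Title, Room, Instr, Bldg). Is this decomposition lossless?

Common attributes: R1 ∩ R2 = {Title}.
No dependency enlarges {Title}, so (Title)⁺ = {Title}.
The closure contains neither all of R1 = {CourseID, Title} nor all of R2 = {Title, Room, Instr, Bldg}, so the common attributes are not a superkey of either fragment. The join is lossy.

No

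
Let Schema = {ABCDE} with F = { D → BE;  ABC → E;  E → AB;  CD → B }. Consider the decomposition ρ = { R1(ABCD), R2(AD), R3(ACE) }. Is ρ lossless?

Chase test. Columns are ABCDE; row i has aⱼ where attribute j ∈ Ri, else bᵢⱼ.
Initial tableau (one row per fragment):
  row 1: a1 a2 a3 a4 b15
  row 2: a1 b22 b23 a4 b25
  row 3: a1 b32 a3 b34 a5
Rows 1 and 2 agree on D; apply D→BE and equate their BE entries.
No row becomes fully distinguished — the join is lossy.

No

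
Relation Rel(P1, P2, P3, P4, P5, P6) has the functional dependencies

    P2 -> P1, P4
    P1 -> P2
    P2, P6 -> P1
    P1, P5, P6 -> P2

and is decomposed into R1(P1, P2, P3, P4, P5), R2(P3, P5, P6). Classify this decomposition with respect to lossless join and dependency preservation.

lossy but dependency-preserving

Lossless test: (P3, P5)⁺ = {P3, P5}, which is a superkey of neither fragment — lossy.
Dependency preservation: P2, P6 → P1; P1, P5, P6 → P2 are not contained in any single fragment, but the restricted closure of each left-hand side across the fragments still reaches the right-hand side; the remaining FDs each lie inside some fragment. All dependencies are preserved.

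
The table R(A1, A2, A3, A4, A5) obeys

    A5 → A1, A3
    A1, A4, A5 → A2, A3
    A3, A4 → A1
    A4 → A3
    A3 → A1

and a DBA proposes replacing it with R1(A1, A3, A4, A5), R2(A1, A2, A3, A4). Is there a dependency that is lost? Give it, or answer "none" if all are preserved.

Check A1, A4, A5 → A2, A3: no single fragment contains all of {A1, A2, A3, A4, A5}, and the restricted closure of {A1, A4, A5} across the fragments never reaches {A2, A3}.
A5 → A1, A3 is preserved.
A3, A4 → A1 is preserved.
A4 → A3 is preserved.
A3 → A1 is preserved.

A1, A4, A5 → A2, A3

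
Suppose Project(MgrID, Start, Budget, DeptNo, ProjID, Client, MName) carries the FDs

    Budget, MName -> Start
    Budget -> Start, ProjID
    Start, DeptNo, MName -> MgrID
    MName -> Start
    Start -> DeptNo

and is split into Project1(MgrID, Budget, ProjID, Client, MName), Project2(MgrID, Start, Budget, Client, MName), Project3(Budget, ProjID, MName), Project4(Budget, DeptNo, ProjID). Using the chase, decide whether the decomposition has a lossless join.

Yes

Chase test. Columns are MgrID, Start, Budget, DeptNo, ProjID, Client, MName; row i has aⱼ where attribute j ∈ Projecti, else bᵢⱼ.
Initial tableau (one row per fragment):
  row 1: a1 b12 a3 b14 a5 a6 a7
  row 2: a1 a2 a3 b24 b25 a6 a7
  row 3: b31 b32 a3 b34 a5 b36 a7
  row 4: b41 b42 a3 a4 a5 b46 b47
Rows 1 and 2 agree on Budget, MName; apply Budget, MName→Start and equate their Start entries.
Rows 1 and 3 agree on Budget, MName; apply Budget, MName→Start and equate their Start entries.
Rows 1 and 2 agree on Budget; apply Budget→Start, ProjID and equate their Start, ProjID entries.
Rows 1 and 4 agree on Budget; apply Budget→Start, ProjID and equate their Start, ProjID entries.
Rows 1 and 2 agree on Start; apply Start→DeptNo and equate their DeptNo entries.
Rows 1 and 3 agree on Start; apply Start→DeptNo and equate their DeptNo entries.
Rows 1 and 4 agree on Start; apply Start→DeptNo and equate their DeptNo entries.
Rows 1 and 3 agree on Start, DeptNo, MName; apply Start, DeptNo, MName→MgrID and equate their MgrID entries.
Row 1 is now all distinguished symbols — the join is lossless.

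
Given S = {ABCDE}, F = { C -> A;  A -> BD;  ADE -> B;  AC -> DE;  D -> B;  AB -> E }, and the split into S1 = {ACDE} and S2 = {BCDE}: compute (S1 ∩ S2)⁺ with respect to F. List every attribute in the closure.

ABCDE

S1 ∩ S2 = {CDE}.
C → A applies, adding A
A → BD applies, adding B
Closure: {ABCDE}.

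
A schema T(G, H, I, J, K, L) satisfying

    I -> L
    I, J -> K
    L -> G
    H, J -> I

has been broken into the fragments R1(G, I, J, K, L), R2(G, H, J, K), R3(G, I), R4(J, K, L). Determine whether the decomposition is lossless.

No

Chase test. Columns are G, H, I, J, K, L; row i has aⱼ where attribute j ∈ Ri, else bᵢⱼ.
Initial tableau (one row per fragment):
  row 1: a1 b12 a3 a4 a5 a6
  row 2: a1 a2 b23 a4 a5 b26
  row 3: a1 b32 a3 b34 b35 b36
  row 4: b41 b42 b43 a4 a5 a6
Rows 1 and 3 agree on I; apply I→L and equate their L entries.
Rows 1 and 4 agree on L; apply L→G and equate their G entries.
No row becomes fully distinguished — the join is lossy.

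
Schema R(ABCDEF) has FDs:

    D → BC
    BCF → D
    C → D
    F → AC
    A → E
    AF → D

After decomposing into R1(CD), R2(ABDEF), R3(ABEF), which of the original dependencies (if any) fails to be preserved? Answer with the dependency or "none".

none

D → BC: restricted closure across fragments reaches BC.
BCF → D: restricted closure across fragments reaches D.
C → D lies within R1.
F → AC: restricted closure across fragments reaches AC.
A → E lies within R2.
AF → D lies within R2.
Every dependency is enforceable on the fragments, so the decomposition is dependency-preserving.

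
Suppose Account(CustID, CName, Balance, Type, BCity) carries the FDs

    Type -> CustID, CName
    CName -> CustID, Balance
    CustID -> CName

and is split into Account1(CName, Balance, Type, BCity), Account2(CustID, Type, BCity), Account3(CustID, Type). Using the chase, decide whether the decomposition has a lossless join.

Yes

Chase test. Columns are CustID, CName, Balance, Type, BCity; row i has aⱼ where attribute j ∈ Accounti, else bᵢⱼ.
Initial tableau (one row per fragment):
  row 1: b11 a2 a3 a4 a5
  row 2: a1 b22 b23 a4 a5
  row 3: a1 b32 b33 a4 b35
Rows 1 and 2 agree on Type; apply Type→CustID, CName and equate their CustID, CName entries.
Rows 1 and 3 agree on Type; apply Type→CustID, CName and equate their CustID, CName entries.
Rows 1 and 2 agree on CName; apply CName→CustID, Balance and equate their CustID, Balance entries.
Rows 1 and 3 agree on CName; apply CName→CustID, Balance and equate their CustID, Balance entries.
Row 1 is now all distinguished symbols — the join is lossless.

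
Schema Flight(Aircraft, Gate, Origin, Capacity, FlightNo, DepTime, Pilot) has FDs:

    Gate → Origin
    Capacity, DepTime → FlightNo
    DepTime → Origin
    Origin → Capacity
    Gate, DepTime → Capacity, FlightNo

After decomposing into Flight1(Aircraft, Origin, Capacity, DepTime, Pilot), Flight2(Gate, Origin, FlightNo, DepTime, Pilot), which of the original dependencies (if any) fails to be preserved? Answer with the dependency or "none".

none

Gate → Origin lies within Flight2.
Capacity, DepTime → FlightNo: restricted closure across fragments reaches FlightNo.
DepTime → Origin lies within Flight1.
Origin → Capacity lies within Flight1.
Gate, DepTime → Capacity, FlightNo: restricted closure across fragments reaches Capacity, FlightNo.
Every dependency is enforceable on the fragments, so the decomposition is dependency-preserving.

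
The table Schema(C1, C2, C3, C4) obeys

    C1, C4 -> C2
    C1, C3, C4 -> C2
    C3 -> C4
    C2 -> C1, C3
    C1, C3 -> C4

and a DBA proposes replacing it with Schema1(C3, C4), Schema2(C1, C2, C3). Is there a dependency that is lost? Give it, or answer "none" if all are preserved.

Check C1, C4 → C2: no single fragment contains all of {C1, C2, C4}, and the restricted closure of {C1, C4} across the fragments never reaches {C2}.
C1, C3, C4 → C2 is preserved.
C3 → C4 is preserved.
C2 → C1, C3 is preserved.
C1, C3 → C4 is preserved.

C1, C4 -> C2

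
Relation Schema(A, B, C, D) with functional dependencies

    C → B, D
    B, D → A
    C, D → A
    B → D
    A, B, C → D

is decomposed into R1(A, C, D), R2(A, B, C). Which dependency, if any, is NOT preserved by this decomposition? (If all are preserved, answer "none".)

Check B → D: no single fragment contains all of {B, D}, and the restricted closure of {B} across the fragments never reaches {D}.
C → B, D is preserved.
B, D → A is preserved.
C, D → A is preserved.
A, B, C → D is preserved.

B → D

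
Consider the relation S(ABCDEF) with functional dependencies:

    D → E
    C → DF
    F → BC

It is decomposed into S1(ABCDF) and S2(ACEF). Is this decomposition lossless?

Common attributes: S1 ∩ S2 = {ACF}.
Closure of {ACF}: C → DF applies, adding D; F → BC applies, adding B; D → E applies, adding E. So (ACF)⁺ = {ABCDEF}.
This closure contains every attribute of S1, so S1 ∩ S2 → S1. The join is lossless.

Yes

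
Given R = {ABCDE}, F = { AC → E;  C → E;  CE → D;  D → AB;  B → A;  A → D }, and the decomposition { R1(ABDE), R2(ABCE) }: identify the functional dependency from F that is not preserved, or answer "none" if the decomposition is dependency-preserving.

AC → E lies within R2.
C → E lies within R2.
CE → D: restricted closure across fragments reaches D.
D → AB lies within R1.
B → A lies within R1.
A → D lies within R1.
Every dependency is enforceable on the fragments, so the decomposition is dependency-preserving.

none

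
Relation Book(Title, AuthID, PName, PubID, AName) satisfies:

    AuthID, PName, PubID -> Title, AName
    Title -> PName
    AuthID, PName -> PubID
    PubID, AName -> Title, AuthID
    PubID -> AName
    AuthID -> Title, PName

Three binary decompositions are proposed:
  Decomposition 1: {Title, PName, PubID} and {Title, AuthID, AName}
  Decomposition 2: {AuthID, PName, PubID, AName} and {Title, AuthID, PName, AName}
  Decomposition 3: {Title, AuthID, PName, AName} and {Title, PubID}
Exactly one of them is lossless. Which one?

Decomposition 1: common = {Title}, closure = {Title, PName} → lossy.
Decomposition 2: common = {AuthID, PName, AName}, closure = {Title, AuthID, PName, PubID, AName} → lossless.
Decomposition 3: common = {Title}, closure = {Title, PName} → lossy.

Decomposition 2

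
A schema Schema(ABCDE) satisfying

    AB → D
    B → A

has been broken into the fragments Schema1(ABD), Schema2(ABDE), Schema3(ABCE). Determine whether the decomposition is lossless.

Chase test. Columns are ABCDE; row i has aⱼ where attribute j ∈ Schemai, else bᵢⱼ.
Initial tableau (one row per fragment):
  row 1: a1 a2 b13 a4 b15
  row 2: a1 a2 b23 a4 a5
  row 3: a1 a2 a3 b34 a5
Rows 1 and 3 agree on AB; apply AB→D and equate their D entries.
Row 3 is now all distinguished symbols — the join is lossless.

Yes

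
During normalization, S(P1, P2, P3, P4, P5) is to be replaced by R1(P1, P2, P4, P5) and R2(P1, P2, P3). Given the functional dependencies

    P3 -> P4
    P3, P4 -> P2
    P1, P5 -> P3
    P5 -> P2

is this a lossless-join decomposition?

Common attributes: R1 ∩ R2 = {P1, P2}.
No dependency enlarges {P1, P2}, so (P1, P2)⁺ = {P1, P2}.
The closure contains neither all of R1 = {P1, P2, P4, P5} nor all of R2 = {P1, P2, P3}, so the common attributes are not a superkey of either fragment. The join is lossy.

No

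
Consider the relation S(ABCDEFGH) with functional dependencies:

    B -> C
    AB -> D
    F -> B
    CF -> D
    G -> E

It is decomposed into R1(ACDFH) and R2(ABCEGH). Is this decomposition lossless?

Common attributes: R1 ∩ R2 = {ACH}.
No dependency enlarges {ACH}, so (ACH)⁺ = {ACH}.
The closure contains neither all of R1 = {ACDFH} nor all of R2 = {ABCEGH}, so the common attributes are not a superkey of either fragment. The join is lossy.

No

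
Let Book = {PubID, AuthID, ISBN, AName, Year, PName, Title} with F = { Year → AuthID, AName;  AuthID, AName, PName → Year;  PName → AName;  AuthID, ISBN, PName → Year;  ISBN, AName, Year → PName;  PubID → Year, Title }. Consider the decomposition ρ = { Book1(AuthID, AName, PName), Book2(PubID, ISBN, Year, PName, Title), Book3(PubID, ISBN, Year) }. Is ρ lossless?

No

Chase test. Columns are PubID, AuthID, ISBN, AName, Year, PName, Title; row i has aⱼ where attribute j ∈ Booki, else bᵢⱼ.
Initial tableau (one row per fragment):
  row 1: b11 a2 b13 a4 b15 a6 b17
  row 2: a1 b22 a3 b24 a5 a6 a7
  row 3: a1 b32 a3 b34 a5 b36 b37
Rows 2 and 3 agree on Year; apply Year→AuthID, AName and equate their AuthID, AName entries.
Rows 1 and 2 agree on PName; apply PName→AName and equate their AName entries.
Rows 2 and 3 agree on ISBN, AName, Year; apply ISBN, AName, Year→PName and equate their PName entries.
Rows 2 and 3 agree on PubID; apply PubID→Year, Title and equate their Year, Title entries.
No row becomes fully distinguished — the join is lossy.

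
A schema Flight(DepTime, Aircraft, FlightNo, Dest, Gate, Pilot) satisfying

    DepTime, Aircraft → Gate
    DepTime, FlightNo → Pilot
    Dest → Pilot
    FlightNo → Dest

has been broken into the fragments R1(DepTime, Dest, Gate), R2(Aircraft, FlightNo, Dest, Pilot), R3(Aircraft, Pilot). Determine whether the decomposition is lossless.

No

Chase test. Columns are DepTime, Aircraft, FlightNo, Dest, Gate, Pilot; row i has aⱼ where attribute j ∈ Ri, else bᵢⱼ.
Initial tableau (one row per fragment):
  row 1: a1 b12 b13 a4 a5 b16
  row 2: b21 a2 a3 a4 b25 a6
  row 3: b31 a2 b33 b34 b35 a6
Rows 1 and 2 agree on Dest; apply Dest→Pilot and equate their Pilot entries.
No row becomes fully distinguished — the join is lossy.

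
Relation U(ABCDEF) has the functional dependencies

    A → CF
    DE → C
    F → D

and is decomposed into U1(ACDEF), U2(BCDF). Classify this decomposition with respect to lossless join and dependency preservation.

Lossless test: (CDF)⁺ = {CDF}, which is a superkey of neither fragment — lossy.
Dependency preservation: every FD's attributes lie within a single fragment, so each can be enforced locally — preserved.

lossy but dependency-preserving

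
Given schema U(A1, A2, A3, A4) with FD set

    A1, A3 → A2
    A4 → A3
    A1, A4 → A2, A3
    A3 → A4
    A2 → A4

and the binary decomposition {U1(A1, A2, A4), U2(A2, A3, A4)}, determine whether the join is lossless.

Common attributes: U1 ∩ U2 = {A2, A4}.
Closure of {A2, A4}: A4 → A3 applies, adding A3. So (A2, A4)⁺ = {A2, A3, A4}.
This closure contains every attribute of U2, so U1 ∩ U2 → U2. The join is lossless.

Yes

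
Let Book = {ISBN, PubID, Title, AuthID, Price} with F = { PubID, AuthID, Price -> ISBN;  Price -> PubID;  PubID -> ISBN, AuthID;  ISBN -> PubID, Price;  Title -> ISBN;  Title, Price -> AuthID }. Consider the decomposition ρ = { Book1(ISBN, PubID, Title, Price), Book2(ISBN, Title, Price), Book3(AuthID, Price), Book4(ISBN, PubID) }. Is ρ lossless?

Chase test. Columns are ISBN, PubID, Title, AuthID, Price; row i has aⱼ where attribute j ∈ Booki, else bᵢⱼ.
Initial tableau (one row per fragment):
  row 1: a1 a2 a3 b14 a5
  row 2: a1 b22 a3 b24 a5
  row 3: b31 b32 b33 a4 a5
  row 4: a1 a2 b43 b44 b45
Rows 1 and 2 agree on Price; apply Price→PubID and equate their PubID entries.
Rows 1 and 3 agree on Price; apply Price→PubID and equate their PubID entries.
Rows 1 and 2 agree on PubID; apply PubID→ISBN, AuthID and equate their ISBN, AuthID entries.
Rows 1 and 3 agree on PubID; apply PubID→ISBN, AuthID and equate their ISBN, AuthID entries.
Rows 1 and 4 agree on PubID; apply PubID→ISBN, AuthID and equate their ISBN, AuthID entries.
Rows 1 and 4 agree on ISBN; apply ISBN→PubID, Price and equate their PubID, Price entries.
Row 1 is now all distinguished symbols — the join is lossless.

Yes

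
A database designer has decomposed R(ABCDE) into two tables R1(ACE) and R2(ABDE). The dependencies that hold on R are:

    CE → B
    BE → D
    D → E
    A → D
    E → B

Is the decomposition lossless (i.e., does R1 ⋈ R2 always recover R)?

Yes

Common attributes: R1 ∩ R2 = {AE}.
Closure of {AE}: A → D applies, adding D; E → B applies, adding B. So (AE)⁺ = {ABDE}.
This closure contains every attribute of R2, so R1 ∩ R2 → R2. The join is lossless.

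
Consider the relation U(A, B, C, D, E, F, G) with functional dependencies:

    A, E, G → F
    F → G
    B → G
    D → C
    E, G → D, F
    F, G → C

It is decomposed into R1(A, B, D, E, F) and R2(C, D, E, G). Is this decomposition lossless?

No

Common attributes: R1 ∩ R2 = {D, E}.
Closure of {D, E}: D → C applies, adding C. So (D, E)⁺ = {C, D, E}.
The closure contains neither all of R1 = {A, B, D, E, F} nor all of R2 = {C, D, E, G}, so the common attributes are not a superkey of either fragment. The join is lossy.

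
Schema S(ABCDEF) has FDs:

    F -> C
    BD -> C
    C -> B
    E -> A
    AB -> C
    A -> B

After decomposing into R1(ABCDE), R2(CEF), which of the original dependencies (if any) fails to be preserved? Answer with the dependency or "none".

F → C lies within R2.
BD → C lies within R1.
C → B lies within R1.
E → A lies within R1.
AB → C lies within R1.
A → B lies within R1.
Every dependency is enforceable on the fragments, so the decomposition is dependency-preserving.

none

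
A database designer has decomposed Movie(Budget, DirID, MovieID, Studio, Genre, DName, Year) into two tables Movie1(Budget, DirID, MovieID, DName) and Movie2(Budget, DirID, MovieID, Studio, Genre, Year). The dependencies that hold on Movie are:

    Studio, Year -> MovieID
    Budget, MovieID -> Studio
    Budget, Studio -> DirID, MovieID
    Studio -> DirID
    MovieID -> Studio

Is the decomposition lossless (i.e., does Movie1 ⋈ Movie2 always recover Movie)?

Common attributes: Movie1 ∩ Movie2 = {Budget, DirID, MovieID}.
Closure of {Budget, DirID, MovieID}: Budget, MovieID → Studio applies, adding Studio. So (Budget, DirID, MovieID)⁺ = {Budget, DirID, MovieID, Studio}.
The closure contains neither all of Movie1 = {Budget, DirID, MovieID, DName} nor all of Movie2 = {Budget, DirID, MovieID, Studio, Genre, Year}, so the common attributes are not a superkey of either fragment. The join is lossy.

No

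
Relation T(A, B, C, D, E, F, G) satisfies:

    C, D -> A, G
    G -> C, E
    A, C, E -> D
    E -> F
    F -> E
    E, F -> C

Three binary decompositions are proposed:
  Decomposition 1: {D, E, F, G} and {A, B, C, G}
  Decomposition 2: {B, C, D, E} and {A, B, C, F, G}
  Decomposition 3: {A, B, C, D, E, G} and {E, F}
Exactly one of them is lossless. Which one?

Decomposition 3

Decomposition 1: common = {G}, closure = {C, E, F, G} → lossy.
Decomposition 2: common = {B, C}, closure = {B, C} → lossy.
Decomposition 3: common = {E}, closure = {C, E, F} → lossless.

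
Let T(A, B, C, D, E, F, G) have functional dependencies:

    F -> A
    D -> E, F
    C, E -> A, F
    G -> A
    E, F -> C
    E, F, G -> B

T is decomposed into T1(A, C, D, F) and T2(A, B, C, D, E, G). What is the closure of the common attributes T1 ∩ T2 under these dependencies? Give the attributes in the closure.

A, C, D, E, F

T1 ∩ T2 = {A, C, D}.
D → E, F applies, adding E, F
Closure: {A, C, D, E, F}.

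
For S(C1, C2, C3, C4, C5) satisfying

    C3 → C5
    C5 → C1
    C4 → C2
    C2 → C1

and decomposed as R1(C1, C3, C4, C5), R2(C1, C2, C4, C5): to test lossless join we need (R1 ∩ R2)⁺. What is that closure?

R1 ∩ R2 = {C1, C4, C5}.
C4 → C2 applies, adding C2
Closure: {C1, C2, C4, C5}.

C1, C2, C4, C5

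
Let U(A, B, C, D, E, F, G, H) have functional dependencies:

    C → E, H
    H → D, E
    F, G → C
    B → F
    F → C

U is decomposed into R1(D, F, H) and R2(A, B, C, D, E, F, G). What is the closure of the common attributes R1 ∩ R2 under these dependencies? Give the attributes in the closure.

C, D, E, F, H

R1 ∩ R2 = {D, F}.
F → C applies, adding C
C → E, H applies, adding E, H
Closure: {C, D, E, F, H}.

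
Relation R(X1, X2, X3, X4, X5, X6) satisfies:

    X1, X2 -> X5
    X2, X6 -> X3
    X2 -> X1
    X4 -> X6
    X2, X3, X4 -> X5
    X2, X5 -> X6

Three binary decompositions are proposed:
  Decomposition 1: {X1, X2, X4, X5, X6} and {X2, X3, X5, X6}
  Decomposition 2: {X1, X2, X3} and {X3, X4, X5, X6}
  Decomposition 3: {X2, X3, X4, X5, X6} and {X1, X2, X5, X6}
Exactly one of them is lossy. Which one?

Decomposition 1: common = {X2, X5, X6}, closure = {X1, X2, X3, X5, X6} → lossless.
Decomposition 2: common = {X3}, closure = {X3} → lossy.
Decomposition 3: common = {X2, X5, X6}, closure = {X1, X2, X3, X5, X6} → lossless.

Decomposition 2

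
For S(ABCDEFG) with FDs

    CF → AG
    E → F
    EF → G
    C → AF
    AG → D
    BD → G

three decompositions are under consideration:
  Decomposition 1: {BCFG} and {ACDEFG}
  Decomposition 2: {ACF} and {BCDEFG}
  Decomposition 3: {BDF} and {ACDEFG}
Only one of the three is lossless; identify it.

Decomposition 2

Decomposition 1: common = {CFG}, closure = {ACDFG} → lossy.
Decomposition 2: common = {CF}, closure = {ACDFG} → lossless.
Decomposition 3: common = {DF}, closure = {DF} → lossy.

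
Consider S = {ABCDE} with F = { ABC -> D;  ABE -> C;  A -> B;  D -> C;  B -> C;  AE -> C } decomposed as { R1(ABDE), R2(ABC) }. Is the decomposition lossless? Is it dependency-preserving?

Lossless test: (AB)⁺ = {ABCD}, which contains all of one fragment — lossless.
Dependency preservation: the restricted closure of {D} across the fragments never reaches {C}, so D → C cannot be enforced without a join — not preserved.

lossless but not dependency-preserving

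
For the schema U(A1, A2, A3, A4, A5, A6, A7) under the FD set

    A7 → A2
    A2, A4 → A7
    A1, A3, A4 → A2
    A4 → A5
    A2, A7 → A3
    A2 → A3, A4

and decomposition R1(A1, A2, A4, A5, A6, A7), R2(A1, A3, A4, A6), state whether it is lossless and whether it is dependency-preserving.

lossy and not dependency-preserving

Lossless test: (A1, A4, A6)⁺ = {A1, A4, A5, A6}, which is a superkey of neither fragment — lossy.
Dependency preservation: the restricted closure of {A1, A3, A4} across the fragments never reaches {A2}, so A1, A3, A4 → A2 cannot be enforced without a join — not preserved.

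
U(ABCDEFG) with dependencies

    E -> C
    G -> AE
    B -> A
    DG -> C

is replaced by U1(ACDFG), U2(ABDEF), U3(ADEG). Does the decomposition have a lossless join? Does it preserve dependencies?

lossy and not dependency-preserving

Lossless test (chase): Rows 2 and 3 agree on E; apply E→C and equate their C entries. Rows 1 and 3 agree on G; apply G→AE and equate their AE entries. Rows 1 and 3 agree on DG; apply DG→C and equate their C entries. No row becomes fully distinguished — the join is lossy.
Dependency preservation: the restricted closure of {E} across the fragments never reaches {C}, so E → C cannot be enforced without a join — not preserved.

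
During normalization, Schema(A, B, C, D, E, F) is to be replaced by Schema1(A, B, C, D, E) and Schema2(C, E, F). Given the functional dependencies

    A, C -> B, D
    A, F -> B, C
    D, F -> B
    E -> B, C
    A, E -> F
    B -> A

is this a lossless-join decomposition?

Yes

Common attributes: Schema1 ∩ Schema2 = {C, E}.
Closure of {C, E}: E → B, C applies, adding B; B → A applies, adding A; A, C → B, D applies, adding D; A, E → F applies, adding F. So (C, E)⁺ = {A, B, C, D, E, F}.
This closure contains every attribute of Schema1, so Schema1 ∩ Schema2 → Schema1. The join is lossless.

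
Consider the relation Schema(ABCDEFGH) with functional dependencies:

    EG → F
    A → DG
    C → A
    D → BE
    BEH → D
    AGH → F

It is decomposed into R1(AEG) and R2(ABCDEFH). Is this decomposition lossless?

Yes

Common attributes: R1 ∩ R2 = {AE}.
Closure of {AE}: A → DG applies, adding DG; D → BE applies, adding B; EG → F applies, adding F. So (AE)⁺ = {ABDEFG}.
This closure contains every attribute of R1, so R1 ∩ R2 → R1. The join is lossless.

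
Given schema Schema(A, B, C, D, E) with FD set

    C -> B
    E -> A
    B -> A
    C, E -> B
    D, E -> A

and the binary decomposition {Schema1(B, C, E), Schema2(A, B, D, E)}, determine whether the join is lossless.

Common attributes: Schema1 ∩ Schema2 = {B, E}.
Closure of {B, E}: E → A applies, adding A. So (B, E)⁺ = {A, B, E}.
The closure contains neither all of Schema1 = {B, C, E} nor all of Schema2 = {A, B, D, E}, so the common attributes are not a superkey of either fragment. The join is lossy.

No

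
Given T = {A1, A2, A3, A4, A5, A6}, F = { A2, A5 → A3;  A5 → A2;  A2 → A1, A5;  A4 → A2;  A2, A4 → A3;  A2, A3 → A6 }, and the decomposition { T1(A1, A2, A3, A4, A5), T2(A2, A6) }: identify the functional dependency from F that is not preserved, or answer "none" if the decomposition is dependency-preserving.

A2, A5 → A3 lies within T1.
A5 → A2 lies within T1.
A2 → A1, A5 lies within T1.
A4 → A2 lies within T1.
A2, A4 → A3 lies within T1.
A2, A3 → A6: restricted closure across fragments reaches A6.
Every dependency is enforceable on the fragments, so the decomposition is dependency-preserving.

none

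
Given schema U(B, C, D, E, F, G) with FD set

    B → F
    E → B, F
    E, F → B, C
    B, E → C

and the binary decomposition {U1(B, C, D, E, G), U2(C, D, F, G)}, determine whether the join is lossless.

Common attributes: U1 ∩ U2 = {C, D, G}.
No dependency enlarges {C, D, G}, so (C, D, G)⁺ = {C, D, G}.
The closure contains neither all of U1 = {B, C, D, E, G} nor all of U2 = {C, D, F, G}, so the common attributes are not a superkey of either fragment. The join is lossy.

No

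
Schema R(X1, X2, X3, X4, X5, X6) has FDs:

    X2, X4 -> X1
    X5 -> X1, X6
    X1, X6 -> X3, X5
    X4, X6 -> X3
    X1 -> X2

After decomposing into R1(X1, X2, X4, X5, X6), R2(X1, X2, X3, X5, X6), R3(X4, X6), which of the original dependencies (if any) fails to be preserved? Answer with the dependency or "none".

Check X4, X6 → X3: no single fragment contains all of {X3, X4, X6}, and the restricted closure of {X4, X6} across the fragments never reaches {X3}.
X2, X4 → X1 is preserved.
X5 → X1, X6 is preserved.
X1, X6 → X3, X5 is preserved.
X1 → X2 is preserved.

X4, X6 -> X3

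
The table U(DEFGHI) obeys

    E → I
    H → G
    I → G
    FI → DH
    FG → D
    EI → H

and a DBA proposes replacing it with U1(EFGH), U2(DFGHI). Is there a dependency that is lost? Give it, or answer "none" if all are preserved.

E → I

Check E → I: no single fragment contains all of {EI}, and the restricted closure of {E} across the fragments never reaches {I}.
H → G is preserved.
I → G is preserved.
FI → DH is preserved.
FG → D is preserved.
EI → H is preserved.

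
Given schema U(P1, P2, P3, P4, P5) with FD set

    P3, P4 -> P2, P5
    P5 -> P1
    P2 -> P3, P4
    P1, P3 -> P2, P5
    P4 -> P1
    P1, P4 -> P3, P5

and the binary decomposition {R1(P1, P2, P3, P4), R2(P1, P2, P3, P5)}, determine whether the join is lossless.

Common attributes: R1 ∩ R2 = {P1, P2, P3}.
Closure of {P1, P2, P3}: P2 → P3, P4 applies, adding P4; P1, P3 → P2, P5 applies, adding P5. So (P1, P2, P3)⁺ = {P1, P2, P3, P4, P5}.
This closure contains every attribute of R1, so R1 ∩ R2 → R1. The join is lossless.

Yes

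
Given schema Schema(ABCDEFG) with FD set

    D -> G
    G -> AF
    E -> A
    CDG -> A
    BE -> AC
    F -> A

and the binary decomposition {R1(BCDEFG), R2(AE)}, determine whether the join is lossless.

Common attributes: R1 ∩ R2 = {E}.
Closure of {E}: E → A applies, adding A. So (E)⁺ = {AE}.
This closure contains every attribute of R2, so R1 ∩ R2 → R2. The join is lossless.

Yes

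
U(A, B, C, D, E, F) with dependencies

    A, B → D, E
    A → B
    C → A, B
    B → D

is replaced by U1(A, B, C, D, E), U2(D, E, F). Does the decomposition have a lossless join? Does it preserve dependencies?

Lossless test: (D, E)⁺ = {D, E}, which is a superkey of neither fragment — lossy.
Dependency preservation: every FD's attributes lie within a single fragment, so each can be enforced locally — preserved.

lossy but dependency-preserving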